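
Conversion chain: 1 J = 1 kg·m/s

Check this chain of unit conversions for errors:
The chain is incorrect (it contains an error).

Incorrect: Joule is kg·m²/s², not kg·m/s (that is momentum)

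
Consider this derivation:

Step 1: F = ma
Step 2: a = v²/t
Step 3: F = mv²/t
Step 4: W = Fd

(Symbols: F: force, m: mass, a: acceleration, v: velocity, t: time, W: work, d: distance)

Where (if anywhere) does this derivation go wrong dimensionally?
Step 2

Step 1: F = ma → LHS [L M T^-2], RHS [L M T^-2] ✓
Step 2: a = v²/t → LHS [L T^-2], RHS [L^2 T^-3] ✗

The first dimensional inconsistency appears in step 2: a = v²/t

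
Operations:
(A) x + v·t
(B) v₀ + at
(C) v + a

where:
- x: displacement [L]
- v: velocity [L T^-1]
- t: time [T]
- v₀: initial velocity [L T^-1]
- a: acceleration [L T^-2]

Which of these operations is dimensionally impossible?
(C) v + a

(A) x + v·t: x [L] and v·t [L] — same dimensions ✓
(B) v₀ + at: v₀ [L T^-1] and at [L T^-1] — same dimensions ✓
(C) v + a: v [L T^-1] and a [L T^-2] — different dimensions cannot be added/subtracted ✗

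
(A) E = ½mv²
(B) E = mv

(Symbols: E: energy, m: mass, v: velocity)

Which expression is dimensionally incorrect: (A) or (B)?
(B)

(A) E = ½mv²: LHS [L^2 M T^-2], RHS [L^2 M T^-2] ✓
(B) E = mv: LHS [L^2 M T^-2], RHS [L M T^-1] ✗

Expression (B) E = mv is dimensionally incorrect.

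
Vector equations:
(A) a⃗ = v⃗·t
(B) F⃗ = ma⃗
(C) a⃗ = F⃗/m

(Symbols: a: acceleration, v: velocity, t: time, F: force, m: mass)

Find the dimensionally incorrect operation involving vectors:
(A) a⃗ = v⃗·t

(A) a⃗ = v⃗·t: LHS [L T^-2], RHS [L] ✗ — acceleration is velocity per time; should be v⃗/t
(B) F⃗ = ma⃗: LHS [L M T^-2], RHS [L M T^-2] ✓ — Force and acceleration are vectors, mass is a scalar
(C) a⃗ = F⃗/m: LHS [L T^-2], RHS [L T^-2] ✓ — force (vector) divided by mass (scalar)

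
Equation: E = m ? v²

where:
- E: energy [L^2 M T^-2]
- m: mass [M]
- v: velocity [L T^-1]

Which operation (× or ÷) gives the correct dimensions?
multiplication (×): E = m × v²

E [L^2 M T^-2]; m [M]; v² [L^2 T^-2].
m × v² → [L^2 M T^-2] ✓
m ÷ v² → [L^-2 M T^2] ✗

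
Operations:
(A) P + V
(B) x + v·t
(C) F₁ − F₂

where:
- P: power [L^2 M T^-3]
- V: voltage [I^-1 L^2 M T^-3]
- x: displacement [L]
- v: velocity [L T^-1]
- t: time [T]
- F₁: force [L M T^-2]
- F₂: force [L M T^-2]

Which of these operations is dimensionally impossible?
(A) P + V

(A) P + V: P [L^2 M T^-3] and V [I^-1 L^2 M T^-3] — different dimensions cannot be added/subtracted ✗
(B) x + v·t: x [L] and v·t [L] — same dimensions ✓
(C) F₁ − F₂: F₁ [L M T^-2] and F₂ [L M T^-2] — same dimensions ✓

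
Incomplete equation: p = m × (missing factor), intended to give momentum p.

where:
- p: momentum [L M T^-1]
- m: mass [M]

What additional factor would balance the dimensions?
v (velocity), dimensions [L T^-1]

p has dimensions [L M T^-1] and m has dimensions [M].
The missing factor must have dimensions [L M T^-1] / [M] = [L T^-1], i.e. velocity (v).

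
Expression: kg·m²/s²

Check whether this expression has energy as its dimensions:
Yes

The expression kg·m²/s² has dimensions [L^2 M T^-2], which is exactly energy [L^2 M T^-2].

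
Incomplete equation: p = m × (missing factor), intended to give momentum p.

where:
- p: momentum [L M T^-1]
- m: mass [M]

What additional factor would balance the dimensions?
v (velocity), dimensions [L T^-1]

p has dimensions [L M T^-1] and m has dimensions [M].
The missing factor must have dimensions [L M T^-1] / [M] = [L T^-1], i.e. velocity (v).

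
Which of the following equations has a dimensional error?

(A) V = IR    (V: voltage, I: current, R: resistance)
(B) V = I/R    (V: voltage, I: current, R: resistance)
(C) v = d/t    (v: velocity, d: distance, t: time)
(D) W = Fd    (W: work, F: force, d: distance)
(B) V = I/R

The equation (B) V = I/R is dimensionally incorrect.

LHS (V): [I^-1 L^2 M T^-3]
RHS (I/R): [I^3 L^-2 M^-1 T^3] ✗

The dimensions do not match. The other three equations balance.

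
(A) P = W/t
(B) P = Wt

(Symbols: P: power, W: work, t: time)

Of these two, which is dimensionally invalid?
(B)

(A) P = W/t: LHS [L^2 M T^-3], RHS [L^2 M T^-3] ✓
(B) P = Wt: LHS [L^2 M T^-3], RHS [L^2 M T^-1] ✗

Expression (B) P = Wt is dimensionally incorrect.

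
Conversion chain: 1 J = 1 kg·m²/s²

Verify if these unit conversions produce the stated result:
The chain is correct (no errors).

Correct: Joule is defined as kg·m²/s²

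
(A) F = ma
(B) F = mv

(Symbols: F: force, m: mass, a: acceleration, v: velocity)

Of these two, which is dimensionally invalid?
(B)

(A) F = ma: LHS [L M T^-2], RHS [L M T^-2] ✓
(B) F = mv: LHS [L M T^-2], RHS [L M T^-1] ✗

Expression (B) F = mv is dimensionally incorrect.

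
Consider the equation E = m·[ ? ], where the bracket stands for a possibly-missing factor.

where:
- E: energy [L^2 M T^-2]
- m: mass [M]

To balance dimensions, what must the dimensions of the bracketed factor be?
[L^2 T^-2] — velocity squared (e.g. v²)

E has dimensions [L^2 M T^-2]; m has dimensions [M].
The bracketed factor must supply [L^2 M T^-2] / [M] = [L^2 T^-2].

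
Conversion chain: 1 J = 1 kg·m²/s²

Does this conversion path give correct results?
The chain is correct (no errors).

Correct: Joule is defined as kg·m²/s²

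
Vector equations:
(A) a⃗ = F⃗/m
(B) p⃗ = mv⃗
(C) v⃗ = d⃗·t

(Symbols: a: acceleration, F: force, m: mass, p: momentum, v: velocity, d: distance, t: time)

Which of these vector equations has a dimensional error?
(C) v⃗ = d⃗·t

(A) a⃗ = F⃗/m: LHS [L T^-2], RHS [L T^-2] ✓ — force (vector) divided by mass (scalar)
(B) p⃗ = mv⃗: LHS [L M T^-1], RHS [L M T^-1] ✓ — mass (scalar) times velocity (vector)
(C) v⃗ = d⃗·t: LHS [L T^-1], RHS [L T] ✗ — velocity is displacement per time; should be d⃗/t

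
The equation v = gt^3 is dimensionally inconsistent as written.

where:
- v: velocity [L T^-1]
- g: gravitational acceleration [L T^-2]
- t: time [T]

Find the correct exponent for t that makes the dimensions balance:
The exponent of t should be 1: v = gt

The LHS v has dimensions [L T^-1]; t has dimensions [T].
As written, the RHS gt^3 (exponent 3 on t) has dimensions [L T], which does not match.
With exponent 1, the RHS gt has dimensions [L T^-1], matching the LHS.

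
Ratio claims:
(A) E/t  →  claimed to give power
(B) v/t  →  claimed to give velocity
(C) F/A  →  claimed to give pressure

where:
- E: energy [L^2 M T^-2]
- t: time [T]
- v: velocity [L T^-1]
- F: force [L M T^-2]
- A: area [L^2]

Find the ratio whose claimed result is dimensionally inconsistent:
(B) v/t does not give velocity

(A) E/t: [L^2 M T^-3] = power [L^2 M T^-3] ✓
(B) v/t: [L T^-2] ≠ velocity [L T^-1] ✗
(C) F/A: [L^-1 M T^-2] = pressure [L^-1 M T^-2] ✓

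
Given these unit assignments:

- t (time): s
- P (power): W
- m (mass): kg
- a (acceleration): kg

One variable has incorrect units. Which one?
a

The variable a (acceleration) should have units m/s², not kg.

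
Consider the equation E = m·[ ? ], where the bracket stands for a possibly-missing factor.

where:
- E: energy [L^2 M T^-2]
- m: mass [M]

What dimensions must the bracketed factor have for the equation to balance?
[L^2 T^-2] — velocity squared (e.g. v²)

E has dimensions [L^2 M T^-2]; m has dimensions [M].
The bracketed factor must supply [L^2 M T^-2] / [M] = [L^2 T^-2].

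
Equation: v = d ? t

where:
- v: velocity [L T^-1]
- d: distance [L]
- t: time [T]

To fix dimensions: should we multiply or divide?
division (÷): v = d ÷ t

v [L T^-1]; d [L]; t [T].
d × t → [L T] ✗
d ÷ t → [L T^-1] ✓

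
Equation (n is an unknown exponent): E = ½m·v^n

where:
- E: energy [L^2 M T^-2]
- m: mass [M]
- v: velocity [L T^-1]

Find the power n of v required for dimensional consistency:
n = 2

E has dimensions [L^2 M T^-2]; v has dimensions [L T^-1].
The rest of the RHS has dimensions [M], so v^n must supply [L^2 T^-2].
With n = 2: ½m·v^2 has dimensions [L^2 M T^-2], matching the LHS ✓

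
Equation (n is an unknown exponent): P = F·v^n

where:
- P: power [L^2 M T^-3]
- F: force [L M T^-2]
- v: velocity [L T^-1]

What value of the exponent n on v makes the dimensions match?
n = 1

P has dimensions [L^2 M T^-3]; v has dimensions [L T^-1].
The rest of the RHS has dimensions [L M T^-2], so v^n must supply [L T^-1].
With n = 1: F·v^1 has dimensions [L^2 M T^-3], matching the LHS ✓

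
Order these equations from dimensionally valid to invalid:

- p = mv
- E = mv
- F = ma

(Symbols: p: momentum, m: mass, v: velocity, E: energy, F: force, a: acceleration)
Dimensionally correct: p = mv, F = ma
Dimensionally incorrect: E = mv
Ordered (correct first, then incorrect): p = mv, F = ma, E = mv

- p = mv: LHS [L M T^-1], RHS [L M T^-1] → correct ✓
- E = mv: LHS [L^2 M T^-2], RHS [L M T^-1] → incorrect ✗
- F = ma: LHS [L M T^-2], RHS [L M T^-2] → correct ✓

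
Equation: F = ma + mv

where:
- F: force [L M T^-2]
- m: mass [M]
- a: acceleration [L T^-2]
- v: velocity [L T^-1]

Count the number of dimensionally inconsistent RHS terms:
1

LHS F: [L M T^-2]
- ma: [L M T^-2] ✓
- mv: [L M T^-1] ✗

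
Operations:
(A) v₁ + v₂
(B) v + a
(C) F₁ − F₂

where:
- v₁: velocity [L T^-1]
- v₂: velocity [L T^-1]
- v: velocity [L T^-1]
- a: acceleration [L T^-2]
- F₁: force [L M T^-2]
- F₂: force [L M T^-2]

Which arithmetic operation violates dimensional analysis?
(B) v + a

(A) v₁ + v₂: v₁ [L T^-1] and v₂ [L T^-1] — same dimensions ✓
(B) v + a: v [L T^-1] and a [L T^-2] — different dimensions cannot be added/subtracted ✗
(C) F₁ − F₂: F₁ [L M T^-2] and F₂ [L M T^-2] — same dimensions ✓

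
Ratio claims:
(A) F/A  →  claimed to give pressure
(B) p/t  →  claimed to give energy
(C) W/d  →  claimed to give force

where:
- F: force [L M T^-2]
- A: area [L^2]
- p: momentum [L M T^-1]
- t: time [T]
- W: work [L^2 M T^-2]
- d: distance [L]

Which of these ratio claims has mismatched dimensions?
(B) p/t does not give energy

(A) F/A: [L^-1 M T^-2] = pressure [L^-1 M T^-2] ✓
(B) p/t: [L M T^-2] ≠ energy [L^2 M T^-2] ✗
(C) W/d: [L M T^-2] = force [L M T^-2] ✓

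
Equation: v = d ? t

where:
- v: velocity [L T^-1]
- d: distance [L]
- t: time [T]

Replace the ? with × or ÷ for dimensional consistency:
division (÷): v = d ÷ t

v [L T^-1]; d [L]; t [T].
d × t → [L T] ✗
d ÷ t → [L T^-1] ✓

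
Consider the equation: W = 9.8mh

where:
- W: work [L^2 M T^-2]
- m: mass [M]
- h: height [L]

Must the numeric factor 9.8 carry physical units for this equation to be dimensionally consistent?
Yes

W has dimensions [L^2 M T^-2], while mh alone has dimensions [L M]. For the equation to balance, the factor 9.8 must carry dimensions [L T^-2] — it is a dimensional constant (a numerical value of a physical quantity with its units suppressed), not a pure number.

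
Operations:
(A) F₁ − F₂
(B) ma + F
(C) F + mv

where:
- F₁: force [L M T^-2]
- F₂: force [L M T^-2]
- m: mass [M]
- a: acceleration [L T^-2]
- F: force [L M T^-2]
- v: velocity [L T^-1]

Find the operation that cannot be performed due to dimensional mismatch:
(C) F + mv

(A) F₁ − F₂: F₁ [L M T^-2] and F₂ [L M T^-2] — same dimensions ✓
(B) ma + F: ma [L M T^-2] and F [L M T^-2] — same dimensions ✓
(C) F + mv: F [L M T^-2] and mv [L M T^-1] — different dimensions cannot be added/subtracted ✗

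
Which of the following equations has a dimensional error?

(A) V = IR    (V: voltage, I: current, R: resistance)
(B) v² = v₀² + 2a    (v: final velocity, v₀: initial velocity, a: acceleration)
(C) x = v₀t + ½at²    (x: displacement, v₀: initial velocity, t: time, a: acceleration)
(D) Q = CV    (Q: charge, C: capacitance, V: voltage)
(B) v² = v₀² + 2a

The equation (B) v² = v₀² + 2a is dimensionally incorrect.

LHS (v²): [L^2 T^-2]
RHS terms:
  - v₀²: [L^2 T^-2] ✓
  - 2a: [L T^-2] ✗ (does not match LHS)

The dimensions do not match. The other three equations balance.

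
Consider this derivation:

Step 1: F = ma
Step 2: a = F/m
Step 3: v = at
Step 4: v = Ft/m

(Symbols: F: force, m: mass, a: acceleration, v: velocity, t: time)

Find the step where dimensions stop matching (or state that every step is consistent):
No step introduces an error — all steps are dimensionally consistent.

Step 1: F = ma → LHS [L M T^-2], RHS [L M T^-2] ✓
Step 2: a = F/m → LHS [L T^-2], RHS [L T^-2] ✓
Step 3: v = at → LHS [L T^-1], RHS [L T^-1] ✓
Step 4: v = Ft/m → LHS [L T^-1], RHS [L T^-1] ✓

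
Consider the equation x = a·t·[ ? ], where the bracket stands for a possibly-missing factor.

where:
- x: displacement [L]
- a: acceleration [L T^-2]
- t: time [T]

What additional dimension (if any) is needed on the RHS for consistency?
[T] — time (e.g. t)

x has dimensions [L]; a·t has dimensions [L T^-1].
The bracketed factor must supply [L] / [L T^-1] = [T].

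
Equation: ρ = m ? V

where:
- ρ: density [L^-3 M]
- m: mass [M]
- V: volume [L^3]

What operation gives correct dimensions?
division (÷): ρ = m ÷ V

ρ [L^-3 M]; m [M]; V [L^3].
m × V → [L^3 M] ✗
m ÷ V → [L^-3 M] ✓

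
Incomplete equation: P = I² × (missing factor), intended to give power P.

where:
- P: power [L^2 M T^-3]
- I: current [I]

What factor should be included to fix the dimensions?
R (resistance), dimensions [I^-2 L^2 M T^-3]

P has dimensions [L^2 M T^-3] and I² has dimensions [I^2].
The missing factor must have dimensions [L^2 M T^-3] / [I^2] = [I^-2 L^2 M T^-3], i.e. resistance (R).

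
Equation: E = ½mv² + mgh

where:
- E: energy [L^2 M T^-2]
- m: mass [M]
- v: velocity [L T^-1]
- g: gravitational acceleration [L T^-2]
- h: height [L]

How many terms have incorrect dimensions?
0

LHS E: [L^2 M T^-2]
- ½mv²: [L^2 M T^-2] ✓
- mgh: [L^2 M T^-2] ✓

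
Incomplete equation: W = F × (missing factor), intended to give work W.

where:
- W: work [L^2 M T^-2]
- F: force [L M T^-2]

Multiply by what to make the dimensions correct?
d (distance), dimensions [L]

W has dimensions [L^2 M T^-2] and F has dimensions [L M T^-2].
The missing factor must have dimensions [L^2 M T^-2] / [L M T^-2] = [L], i.e. distance (d).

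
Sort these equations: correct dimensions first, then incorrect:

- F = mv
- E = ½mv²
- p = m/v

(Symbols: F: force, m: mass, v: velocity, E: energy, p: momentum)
Dimensionally correct: E = ½mv²
Dimensionally incorrect: F = mv, p = m/v
Ordered (correct first, then incorrect): E = ½mv², F = mv, p = m/v

- F = mv: LHS [L M T^-2], RHS [L M T^-1] → incorrect ✗
- E = ½mv²: LHS [L^2 M T^-2], RHS [L^2 M T^-2] → correct ✓
- p = m/v: LHS [L M T^-1], RHS [L^-1 M T] → incorrect ✗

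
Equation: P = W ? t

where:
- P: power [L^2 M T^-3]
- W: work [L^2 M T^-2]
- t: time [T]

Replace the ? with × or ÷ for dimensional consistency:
division (÷): P = W ÷ t

P [L^2 M T^-3]; W [L^2 M T^-2]; t [T].
W × t → [L^2 M T^-1] ✗
W ÷ t → [L^2 M T^-3] ✓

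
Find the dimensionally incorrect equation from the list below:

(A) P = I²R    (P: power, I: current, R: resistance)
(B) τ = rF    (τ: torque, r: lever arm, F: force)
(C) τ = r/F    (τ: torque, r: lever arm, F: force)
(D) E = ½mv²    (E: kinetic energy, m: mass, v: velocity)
(C) τ = r/F

The equation (C) τ = r/F is dimensionally incorrect.

LHS (τ): [L^2 M T^-2]
RHS (r/F): [M^-1 T^2] ✗

The dimensions do not match. The other three equations balance.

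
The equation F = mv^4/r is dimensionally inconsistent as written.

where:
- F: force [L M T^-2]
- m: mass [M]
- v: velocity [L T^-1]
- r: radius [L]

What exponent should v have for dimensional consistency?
The exponent of v should be 2: F = mv^2/r

The LHS F has dimensions [L M T^-2]; v has dimensions [L T^-1].
As written, the RHS mv^4/r (exponent 4 on v) has dimensions [L^3 M T^-4], which does not match.
With exponent 2, the RHS mv^2/r has dimensions [L M T^-2], matching the LHS.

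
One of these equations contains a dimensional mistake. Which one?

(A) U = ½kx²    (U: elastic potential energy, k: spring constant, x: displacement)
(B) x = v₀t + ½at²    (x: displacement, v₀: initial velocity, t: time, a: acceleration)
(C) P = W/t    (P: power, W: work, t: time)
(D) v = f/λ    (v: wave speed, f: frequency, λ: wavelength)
(D) v = f/λ

The equation (D) v = f/λ is dimensionally incorrect.

LHS (v): [L T^-1]
RHS (f/λ): [L^-1 T^-1] ✗

The dimensions do not match. The other three equations balance.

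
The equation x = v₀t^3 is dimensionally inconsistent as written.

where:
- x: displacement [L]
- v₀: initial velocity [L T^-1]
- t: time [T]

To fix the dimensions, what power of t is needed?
The exponent of t should be 1: x = v₀t

The LHS x has dimensions [L]; t has dimensions [T].
As written, the RHS v₀t^3 (exponent 3 on t) has dimensions [L T^2], which does not match.
With exponent 1, the RHS v₀t has dimensions [L], matching the LHS.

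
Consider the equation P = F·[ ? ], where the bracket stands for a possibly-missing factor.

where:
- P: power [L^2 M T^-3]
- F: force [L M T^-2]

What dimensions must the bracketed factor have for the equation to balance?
[L T^-1] — velocity (e.g. v)

P has dimensions [L^2 M T^-3]; F has dimensions [L M T^-2].
The bracketed factor must supply [L^2 M T^-3] / [L M T^-2] = [L T^-1].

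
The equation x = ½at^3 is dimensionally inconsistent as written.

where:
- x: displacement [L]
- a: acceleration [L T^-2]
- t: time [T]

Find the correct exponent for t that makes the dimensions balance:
The exponent of t should be 2: x = ½at^2

The LHS x has dimensions [L]; t has dimensions [T].
As written, the RHS ½at^3 (exponent 3 on t) has dimensions [L T], which does not match.
With exponent 2, the RHS ½at^2 has dimensions [L], matching the LHS.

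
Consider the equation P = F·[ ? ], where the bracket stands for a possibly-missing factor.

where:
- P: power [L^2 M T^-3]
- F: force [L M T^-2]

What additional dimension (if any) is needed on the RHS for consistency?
[L T^-1] — velocity (e.g. v)

P has dimensions [L^2 M T^-3]; F has dimensions [L M T^-2].
The bracketed factor must supply [L^2 M T^-3] / [L M T^-2] = [L T^-1].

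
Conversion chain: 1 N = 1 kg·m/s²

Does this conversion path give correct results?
The chain is correct (no errors).

Correct: Newton is defined as kg·m/s²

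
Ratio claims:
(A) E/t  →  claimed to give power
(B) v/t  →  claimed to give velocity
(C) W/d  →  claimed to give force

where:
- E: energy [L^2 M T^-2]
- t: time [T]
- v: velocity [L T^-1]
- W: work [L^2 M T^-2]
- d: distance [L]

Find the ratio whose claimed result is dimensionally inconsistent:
(B) v/t does not give velocity

(A) E/t: [L^2 M T^-3] = power [L^2 M T^-3] ✓
(B) v/t: [L T^-2] ≠ velocity [L T^-1] ✗
(C) W/d: [L M T^-2] = force [L M T^-2] ✓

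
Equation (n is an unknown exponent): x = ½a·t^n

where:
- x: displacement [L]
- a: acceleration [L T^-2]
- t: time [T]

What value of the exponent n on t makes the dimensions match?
n = 2

x has dimensions [L]; t has dimensions [T].
The rest of the RHS has dimensions [L T^-2], so t^n must supply [T^2].
With n = 2: ½a·t^2 has dimensions [L], matching the LHS ✓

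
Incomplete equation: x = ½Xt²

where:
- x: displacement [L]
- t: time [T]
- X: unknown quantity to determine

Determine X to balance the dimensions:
X = a (acceleration), dimensions [L T^-2]

x has dimensions [L]; the rest of the RHS (½ t²) has dimensions [T^2].
So X must have dimensions [L T^-2] — X = a (acceleration).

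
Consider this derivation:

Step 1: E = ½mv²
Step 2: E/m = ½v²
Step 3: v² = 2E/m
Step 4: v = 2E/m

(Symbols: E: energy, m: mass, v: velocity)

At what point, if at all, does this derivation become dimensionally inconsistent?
Step 4

Step 1: E = ½mv² → LHS [L^2 M T^-2], RHS [L^2 M T^-2] ✓
Step 2: E/m = ½v² → LHS [L^2 T^-2], RHS [L^2 T^-2] ✓
Step 3: v² = 2E/m → LHS [L^2 T^-2], RHS [L^2 T^-2] ✓
Step 4: v = 2E/m → LHS [L T^-1], RHS [L^2 T^-2] ✗

The first dimensional inconsistency appears in step 4: v = 2E/m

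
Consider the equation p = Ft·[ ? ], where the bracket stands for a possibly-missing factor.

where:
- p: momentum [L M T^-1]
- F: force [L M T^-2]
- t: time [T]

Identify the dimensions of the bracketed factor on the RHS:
Nothing is missing — the bracketed factor must be dimensionless.

p has dimensions [L M T^-1] and Ft already has dimensions [L M T^-1], so p = Ft is dimensionally complete.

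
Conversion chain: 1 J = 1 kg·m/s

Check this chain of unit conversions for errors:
The chain is incorrect (it contains an error).

Incorrect: Joule is kg·m²/s², not kg·m/s (that is momentum)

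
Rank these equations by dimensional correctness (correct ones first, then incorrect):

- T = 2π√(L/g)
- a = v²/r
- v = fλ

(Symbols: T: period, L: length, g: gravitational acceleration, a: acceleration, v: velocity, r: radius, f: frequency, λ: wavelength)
Dimensionally correct: T = 2π√(L/g), a = v²/r, v = fλ
Dimensionally incorrect: none
Ordered (correct first, then incorrect): T = 2π√(L/g), a = v²/r, v = fλ

- T = 2π√(L/g): LHS [T], RHS [T] → correct ✓
- a = v²/r: LHS [L T^-2], RHS [L T^-2] → correct ✓
- v = fλ: LHS [L T^-1], RHS [L T^-1] → correct ✓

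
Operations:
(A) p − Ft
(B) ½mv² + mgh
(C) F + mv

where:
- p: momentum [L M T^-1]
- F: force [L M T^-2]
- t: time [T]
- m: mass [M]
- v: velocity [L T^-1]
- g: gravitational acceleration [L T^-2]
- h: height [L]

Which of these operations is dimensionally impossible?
(C) F + mv

(A) p − Ft: p [L M T^-1] and Ft [L M T^-1] — same dimensions ✓
(B) ½mv² + mgh: ½mv² [L^2 M T^-2] and mgh [L^2 M T^-2] — same dimensions ✓
(C) F + mv: F [L M T^-2] and mv [L M T^-1] — different dimensions cannot be added/subtracted ✗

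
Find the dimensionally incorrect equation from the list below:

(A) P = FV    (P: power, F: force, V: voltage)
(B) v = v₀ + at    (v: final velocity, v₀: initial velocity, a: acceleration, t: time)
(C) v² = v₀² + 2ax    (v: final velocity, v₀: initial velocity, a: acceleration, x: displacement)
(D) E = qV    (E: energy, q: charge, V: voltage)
(A) P = FV

The equation (A) P = FV is dimensionally incorrect.

LHS (P): [L^2 M T^-3]
RHS (FV): [I^-1 L^3 M^2 T^-5] ✗

The dimensions do not match. The other three equations balance.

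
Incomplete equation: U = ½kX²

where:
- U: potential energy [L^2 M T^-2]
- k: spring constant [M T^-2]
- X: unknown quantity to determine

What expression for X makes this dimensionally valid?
X = x (displacement), dimensions [L]

U has dimensions [L^2 M T^-2]; the rest of the RHS (½k) has dimensions [M T^-2].
So X² must have dimensions [L^2], i.e. X has dimensions [L] — X = x (displacement).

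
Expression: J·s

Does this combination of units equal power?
No

The expression J·s has dimensions [L^2 M T^-1], but power has dimensions [L^2 M T^-3].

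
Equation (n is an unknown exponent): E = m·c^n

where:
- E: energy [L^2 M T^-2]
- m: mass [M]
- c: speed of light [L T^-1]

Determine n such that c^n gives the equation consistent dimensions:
n = 2

E has dimensions [L^2 M T^-2]; c has dimensions [L T^-1].
The rest of the RHS has dimensions [M], so c^n must supply [L^2 T^-2].
With n = 2: m·c^2 has dimensions [L^2 M T^-2], matching the LHS ✓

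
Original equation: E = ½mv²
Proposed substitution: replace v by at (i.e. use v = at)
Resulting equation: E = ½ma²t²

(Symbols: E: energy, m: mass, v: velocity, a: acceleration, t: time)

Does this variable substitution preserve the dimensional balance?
Yes

[v] = [L T^-1] and [at] = [L T^-1]. These match, so the substitution replaces a quantity by one of the same dimensions and the result E = ½ma²t² has LHS [L^2 M T^-2] vs RHS [L^2 M T^-2] — still consistent.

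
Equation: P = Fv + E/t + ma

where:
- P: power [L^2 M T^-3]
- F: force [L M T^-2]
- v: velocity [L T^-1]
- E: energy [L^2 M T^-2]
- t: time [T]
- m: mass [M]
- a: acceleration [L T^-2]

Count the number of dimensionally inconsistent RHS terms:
1

LHS P: [L^2 M T^-3]
- Fv: [L^2 M T^-3] ✓
- E/t: [L^2 M T^-3] ✓
- ma: [L M T^-2] ✗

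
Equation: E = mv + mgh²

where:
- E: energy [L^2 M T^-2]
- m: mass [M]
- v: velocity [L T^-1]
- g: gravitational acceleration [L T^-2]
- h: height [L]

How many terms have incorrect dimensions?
2

LHS E: [L^2 M T^-2]
- mv: [L M T^-1] ✗
- mgh²: [L^3 M T^-2] ✗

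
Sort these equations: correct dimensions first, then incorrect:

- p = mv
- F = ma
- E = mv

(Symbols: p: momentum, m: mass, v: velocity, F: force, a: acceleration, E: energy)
Dimensionally correct: p = mv, F = ma
Dimensionally incorrect: E = mv
Ordered (correct first, then incorrect): p = mv, F = ma, E = mv

- p = mv: LHS [L M T^-1], RHS [L M T^-1] → correct ✓
- F = ma: LHS [L M T^-2], RHS [L M T^-2] → correct ✓
- E = mv: LHS [L^2 M T^-2], RHS [L M T^-1] → incorrect ✗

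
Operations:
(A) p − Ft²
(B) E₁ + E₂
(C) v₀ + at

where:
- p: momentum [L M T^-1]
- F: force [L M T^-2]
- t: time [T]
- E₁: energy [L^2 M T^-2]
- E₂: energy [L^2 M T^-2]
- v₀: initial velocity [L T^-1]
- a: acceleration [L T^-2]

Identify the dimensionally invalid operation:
(A) p − Ft²

(A) p − Ft²: p [L M T^-1] and Ft² [L M] — different dimensions cannot be added/subtracted ✗
(B) E₁ + E₂: E₁ [L^2 M T^-2] and E₂ [L^2 M T^-2] — same dimensions ✓
(C) v₀ + at: v₀ [L T^-1] and at [L T^-1] — same dimensions ✓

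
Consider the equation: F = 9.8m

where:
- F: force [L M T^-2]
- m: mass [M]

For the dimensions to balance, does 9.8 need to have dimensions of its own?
Yes

F has dimensions [L M T^-2], while m alone has dimensions [M]. For the equation to balance, the factor 9.8 must carry dimensions [L T^-2] — it is a dimensional constant (a numerical value of a physical quantity with its units suppressed), not a pure number.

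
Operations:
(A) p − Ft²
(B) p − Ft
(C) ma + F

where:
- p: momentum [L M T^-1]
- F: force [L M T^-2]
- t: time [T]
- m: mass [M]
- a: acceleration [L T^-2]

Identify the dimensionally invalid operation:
(A) p − Ft²

(A) p − Ft²: p [L M T^-1] and Ft² [L M] — different dimensions cannot be added/subtracted ✗
(B) p − Ft: p [L M T^-1] and Ft [L M T^-1] — same dimensions ✓
(C) ma + F: ma [L M T^-2] and F [L M T^-2] — same dimensions ✓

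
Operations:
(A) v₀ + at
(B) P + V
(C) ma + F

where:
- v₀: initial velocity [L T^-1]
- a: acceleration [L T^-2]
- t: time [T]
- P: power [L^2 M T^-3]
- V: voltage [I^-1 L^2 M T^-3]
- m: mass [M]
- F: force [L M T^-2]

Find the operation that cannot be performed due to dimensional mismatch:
(B) P + V

(A) v₀ + at: v₀ [L T^-1] and at [L T^-1] — same dimensions ✓
(B) P + V: P [L^2 M T^-3] and V [I^-1 L^2 M T^-3] — different dimensions cannot be added/subtracted ✗
(C) ma + F: ma [L M T^-2] and F [L M T^-2] — same dimensions ✓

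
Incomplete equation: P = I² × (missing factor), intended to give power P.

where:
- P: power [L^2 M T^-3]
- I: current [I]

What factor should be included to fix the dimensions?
R (resistance), dimensions [I^-2 L^2 M T^-3]

P has dimensions [L^2 M T^-3] and I² has dimensions [I^2].
The missing factor must have dimensions [L^2 M T^-3] / [I^2] = [I^-2 L^2 M T^-3], i.e. resistance (R).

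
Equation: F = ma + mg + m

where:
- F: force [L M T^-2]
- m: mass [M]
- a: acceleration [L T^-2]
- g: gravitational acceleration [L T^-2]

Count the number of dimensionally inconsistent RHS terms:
1

LHS F: [L M T^-2]
- ma: [L M T^-2] ✓
- mg: [L M T^-2] ✓
- m: [M] ✗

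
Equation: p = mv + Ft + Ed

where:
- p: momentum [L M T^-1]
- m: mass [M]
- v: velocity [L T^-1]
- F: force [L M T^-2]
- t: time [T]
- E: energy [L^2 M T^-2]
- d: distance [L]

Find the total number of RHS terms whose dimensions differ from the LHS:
1

LHS p: [L M T^-1]
- mv: [L M T^-1] ✓
- Ft: [L M T^-1] ✓
- Ed: [L^3 M T^-2] ✗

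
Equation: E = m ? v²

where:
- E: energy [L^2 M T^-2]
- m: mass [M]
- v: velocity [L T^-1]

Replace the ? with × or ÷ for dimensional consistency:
multiplication (×): E = m × v²

E [L^2 M T^-2]; m [M]; v² [L^2 T^-2].
m × v² → [L^2 M T^-2] ✓
m ÷ v² → [L^-2 M T^2] ✗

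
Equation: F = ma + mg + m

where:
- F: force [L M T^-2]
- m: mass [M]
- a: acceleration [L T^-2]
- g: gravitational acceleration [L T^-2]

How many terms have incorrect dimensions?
1

LHS F: [L M T^-2]
- ma: [L M T^-2] ✓
- mg: [L M T^-2] ✓
- m: [M] ✗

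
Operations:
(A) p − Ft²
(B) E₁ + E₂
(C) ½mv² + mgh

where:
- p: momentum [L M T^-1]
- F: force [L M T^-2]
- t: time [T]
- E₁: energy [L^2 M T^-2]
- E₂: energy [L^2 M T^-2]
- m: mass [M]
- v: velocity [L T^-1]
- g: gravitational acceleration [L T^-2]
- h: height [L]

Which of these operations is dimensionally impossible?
(A) p − Ft²

(A) p − Ft²: p [L M T^-1] and Ft² [L M] — different dimensions cannot be added/subtracted ✗
(B) E₁ + E₂: E₁ [L^2 M T^-2] and E₂ [L^2 M T^-2] — same dimensions ✓
(C) ½mv² + mgh: ½mv² [L^2 M T^-2] and mgh [L^2 M T^-2] — same dimensions ✓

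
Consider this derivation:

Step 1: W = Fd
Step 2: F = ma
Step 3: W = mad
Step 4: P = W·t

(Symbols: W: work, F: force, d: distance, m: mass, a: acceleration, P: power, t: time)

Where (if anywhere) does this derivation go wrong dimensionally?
Step 4

Step 1: W = Fd → LHS [L^2 M T^-2], RHS [L^2 M T^-2] ✓
Step 2: F = ma → LHS [L M T^-2], RHS [L M T^-2] ✓
Step 3: W = mad → LHS [L^2 M T^-2], RHS [L^2 M T^-2] ✓
Step 4: P = W·t → LHS [L^2 M T^-3], RHS [L^2 M T^-1] ✗

The first dimensional inconsistency appears in step 4: P = W·t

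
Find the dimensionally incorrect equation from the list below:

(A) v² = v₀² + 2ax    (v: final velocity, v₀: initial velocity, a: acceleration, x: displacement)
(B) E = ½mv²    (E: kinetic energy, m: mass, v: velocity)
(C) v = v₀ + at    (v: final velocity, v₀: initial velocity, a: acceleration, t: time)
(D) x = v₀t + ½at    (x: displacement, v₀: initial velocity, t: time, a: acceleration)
(D) x = v₀t + ½at

The equation (D) x = v₀t + ½at is dimensionally incorrect.

LHS (x): [L]
RHS terms:
  - v₀t: [L] ✓
  - ½at: [L T^-1] ✗ (does not match LHS)

The dimensions do not match. The other three equations balance.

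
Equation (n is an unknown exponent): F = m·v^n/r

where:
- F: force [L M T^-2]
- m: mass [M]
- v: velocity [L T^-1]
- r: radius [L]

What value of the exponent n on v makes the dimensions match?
n = 2

F has dimensions [L M T^-2]; v has dimensions [L T^-1].
The rest of the RHS has dimensions [L^-1 M], so v^n must supply [L^2 T^-2].
With n = 2: m·v^2/r has dimensions [L M T^-2], matching the LHS ✓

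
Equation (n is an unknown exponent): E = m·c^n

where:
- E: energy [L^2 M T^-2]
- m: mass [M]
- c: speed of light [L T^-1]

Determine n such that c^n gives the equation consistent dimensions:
n = 2

E has dimensions [L^2 M T^-2]; c has dimensions [L T^-1].
The rest of the RHS has dimensions [M], so c^n must supply [L^2 T^-2].
With n = 2: m·c^2 has dimensions [L^2 M T^-2], matching the LHS ✓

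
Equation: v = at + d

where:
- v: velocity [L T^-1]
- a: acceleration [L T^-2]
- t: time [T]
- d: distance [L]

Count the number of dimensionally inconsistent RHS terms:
1

LHS v: [L T^-1]
- at: [L T^-1] ✓
- d: [L] ✗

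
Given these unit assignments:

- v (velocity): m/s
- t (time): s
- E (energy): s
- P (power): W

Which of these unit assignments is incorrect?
E

The variable E (energy) should have units J, not s.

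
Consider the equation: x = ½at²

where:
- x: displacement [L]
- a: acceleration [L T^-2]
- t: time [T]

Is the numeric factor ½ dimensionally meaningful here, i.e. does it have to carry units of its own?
No

x has dimensions [L] and at² already has dimensions [L], so the equation balances without ½ contributing any dimensions. ½ is a pure (dimensionless) number; changing or removing it would not affect dimensional consistency.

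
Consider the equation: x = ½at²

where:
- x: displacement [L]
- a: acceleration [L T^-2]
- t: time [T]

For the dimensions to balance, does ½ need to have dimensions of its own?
No

x has dimensions [L] and at² already has dimensions [L], so the equation balances without ½ contributing any dimensions. ½ is a pure (dimensionless) number; changing or removing it would not affect dimensional consistency.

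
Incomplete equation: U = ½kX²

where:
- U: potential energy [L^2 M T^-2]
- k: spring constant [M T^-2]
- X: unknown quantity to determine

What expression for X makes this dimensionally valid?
X = x (displacement), dimensions [L]

U has dimensions [L^2 M T^-2]; the rest of the RHS (½k) has dimensions [M T^-2].
So X² must have dimensions [L^2], i.e. X has dimensions [L] — X = x (displacement).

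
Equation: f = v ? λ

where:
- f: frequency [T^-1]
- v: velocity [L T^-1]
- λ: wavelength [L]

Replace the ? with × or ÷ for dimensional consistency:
division (÷): f = v ÷ λ

f [T^-1]; v [L T^-1]; λ [L].
v × λ → [L^2 T^-1] ✗
v ÷ λ → [T^-1] ✓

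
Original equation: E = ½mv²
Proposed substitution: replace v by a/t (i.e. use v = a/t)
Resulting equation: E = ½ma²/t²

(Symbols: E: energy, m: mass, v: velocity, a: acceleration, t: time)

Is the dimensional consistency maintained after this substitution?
No

[v] = [L T^-1] and [a/t] = [L T^-3]. These differ, so the substitution replaces a quantity by one of different dimensions and the result E = ½ma²/t² has LHS [L^2 M T^-2] vs RHS [L^2 M T^-6] — inconsistent.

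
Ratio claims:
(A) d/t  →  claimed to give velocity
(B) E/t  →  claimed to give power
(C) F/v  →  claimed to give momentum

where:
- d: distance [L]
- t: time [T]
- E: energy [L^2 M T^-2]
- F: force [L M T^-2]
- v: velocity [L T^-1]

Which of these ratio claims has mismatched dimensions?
(C) F/v does not give momentum

(A) d/t: [L T^-1] = velocity [L T^-1] ✓
(B) E/t: [L^2 M T^-3] = power [L^2 M T^-3] ✓
(C) F/v: [M T^-1] ≠ momentum [L M T^-1] ✗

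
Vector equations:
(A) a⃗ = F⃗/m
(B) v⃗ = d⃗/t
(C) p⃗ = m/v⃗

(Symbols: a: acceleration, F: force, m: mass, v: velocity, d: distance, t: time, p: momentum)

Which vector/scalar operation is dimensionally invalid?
(C) p⃗ = m/v⃗

(A) a⃗ = F⃗/m: LHS [L T^-2], RHS [L T^-2] ✓ — force (vector) divided by mass (scalar)
(B) v⃗ = d⃗/t: LHS [L T^-1], RHS [L T^-1] ✓ — displacement (vector) divided by time (scalar)
(C) p⃗ = m/v⃗: LHS [L M T^-1], RHS [L^-1 M T] ✗ — momentum is mass times velocity; should be mv⃗ (and division by a vector is undefined)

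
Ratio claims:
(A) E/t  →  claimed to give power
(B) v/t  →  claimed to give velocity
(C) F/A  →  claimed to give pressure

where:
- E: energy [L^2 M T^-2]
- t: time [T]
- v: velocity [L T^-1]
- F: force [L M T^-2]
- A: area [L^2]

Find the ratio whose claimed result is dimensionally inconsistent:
(B) v/t does not give velocity

(A) E/t: [L^2 M T^-3] = power [L^2 M T^-3] ✓
(B) v/t: [L T^-2] ≠ velocity [L T^-1] ✗
(C) F/A: [L^-1 M T^-2] = pressure [L^-1 M T^-2] ✓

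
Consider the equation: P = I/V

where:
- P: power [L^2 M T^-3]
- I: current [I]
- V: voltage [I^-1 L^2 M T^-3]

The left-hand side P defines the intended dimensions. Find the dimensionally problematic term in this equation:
The right-hand side term I/V

P has dimensions [L^2 M T^-3], but I/V has dimensions [I^2 L^-2 M^-1 T^3], so the term I/V is dimensionally wrong for P.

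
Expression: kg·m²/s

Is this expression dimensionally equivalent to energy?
No

The expression kg·m²/s has dimensions [L^2 M T^-1], but energy has dimensions [L^2 M T^-2].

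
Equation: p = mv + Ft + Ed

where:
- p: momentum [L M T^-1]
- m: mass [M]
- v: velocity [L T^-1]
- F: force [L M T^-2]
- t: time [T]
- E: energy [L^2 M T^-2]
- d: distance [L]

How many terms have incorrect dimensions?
1

LHS p: [L M T^-1]
- mv: [L M T^-1] ✓
- Ft: [L M T^-1] ✓
- Ed: [L^3 M T^-2] ✗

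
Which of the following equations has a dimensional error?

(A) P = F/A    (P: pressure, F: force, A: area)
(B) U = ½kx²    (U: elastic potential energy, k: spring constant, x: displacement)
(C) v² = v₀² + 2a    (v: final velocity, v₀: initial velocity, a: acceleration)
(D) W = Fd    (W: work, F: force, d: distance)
(C) v² = v₀² + 2a

The equation (C) v² = v₀² + 2a is dimensionally incorrect.

LHS (v²): [L^2 T^-2]
RHS terms:
  - v₀²: [L^2 T^-2] ✓
  - 2a: [L T^-2] ✗ (does not match LHS)

The dimensions do not match. The other three equations balance.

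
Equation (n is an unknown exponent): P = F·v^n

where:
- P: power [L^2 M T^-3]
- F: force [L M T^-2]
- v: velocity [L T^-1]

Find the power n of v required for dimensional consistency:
n = 1

P has dimensions [L^2 M T^-3]; v has dimensions [L T^-1].
The rest of the RHS has dimensions [L M T^-2], so v^n must supply [L T^-1].
With n = 1: F·v^1 has dimensions [L^2 M T^-3], matching the LHS ✓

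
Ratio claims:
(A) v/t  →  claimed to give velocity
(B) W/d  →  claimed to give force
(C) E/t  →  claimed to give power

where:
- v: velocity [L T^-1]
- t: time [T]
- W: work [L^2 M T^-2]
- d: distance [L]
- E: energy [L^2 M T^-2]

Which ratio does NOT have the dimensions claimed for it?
(A) v/t does not give velocity

(A) v/t: [L T^-2] ≠ velocity [L T^-1] ✗
(B) W/d: [L M T^-2] = force [L M T^-2] ✓
(C) E/t: [L^2 M T^-3] = power [L^2 M T^-3] ✓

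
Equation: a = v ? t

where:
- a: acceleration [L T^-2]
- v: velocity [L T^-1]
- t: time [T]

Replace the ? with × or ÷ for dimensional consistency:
division (÷): a = v ÷ t

a [L T^-2]; v [L T^-1]; t [T].
v × t → [L] ✗
v ÷ t → [L T^-2] ✓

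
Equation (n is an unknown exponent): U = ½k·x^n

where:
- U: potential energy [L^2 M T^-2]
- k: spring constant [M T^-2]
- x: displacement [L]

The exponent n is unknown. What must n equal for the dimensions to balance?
n = 2

U has dimensions [L^2 M T^-2]; x has dimensions [L].
The rest of the RHS has dimensions [M T^-2], so x^n must supply [L^2].
With n = 2: ½k·x^2 has dimensions [L^2 M T^-2], matching the LHS ✓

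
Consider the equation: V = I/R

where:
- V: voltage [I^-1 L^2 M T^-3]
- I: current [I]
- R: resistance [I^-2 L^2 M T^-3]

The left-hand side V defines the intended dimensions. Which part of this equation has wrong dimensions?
The right-hand side term I/R

V has dimensions [I^-1 L^2 M T^-3], but I/R has dimensions [I^3 L^-2 M^-1 T^3], so the term I/R is dimensionally wrong for V.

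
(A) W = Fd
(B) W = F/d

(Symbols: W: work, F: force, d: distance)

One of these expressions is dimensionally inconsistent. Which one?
(B)

(A) W = Fd: LHS [L^2 M T^-2], RHS [L^2 M T^-2] ✓
(B) W = F/d: LHS [L^2 M T^-2], RHS [M T^-2] ✗

Expression (B) W = F/d is dimensionally incorrect.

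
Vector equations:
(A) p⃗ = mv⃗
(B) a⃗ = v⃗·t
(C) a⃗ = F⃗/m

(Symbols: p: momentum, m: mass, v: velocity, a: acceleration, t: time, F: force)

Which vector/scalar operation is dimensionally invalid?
(B) a⃗ = v⃗·t

(A) p⃗ = mv⃗: LHS [L M T^-1], RHS [L M T^-1] ✓ — mass (scalar) times velocity (vector)
(B) a⃗ = v⃗·t: LHS [L T^-2], RHS [L] ✗ — acceleration is velocity per time; should be v⃗/t
(C) a⃗ = F⃗/m: LHS [L T^-2], RHS [L T^-2] ✓ — force (vector) divided by mass (scalar)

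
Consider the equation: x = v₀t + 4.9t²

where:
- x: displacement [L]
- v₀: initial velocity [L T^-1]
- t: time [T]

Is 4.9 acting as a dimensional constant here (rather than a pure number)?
Yes

x has dimensions [L], while t² alone has dimensions [T^2]. For the equation to balance, the factor 4.9 must carry dimensions [L T^-2] — it is a dimensional constant (a numerical value of a physical quantity with its units suppressed), not a pure number.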